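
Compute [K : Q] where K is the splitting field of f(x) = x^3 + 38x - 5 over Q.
[K : Q] = 6

By the rational root test, any rational root of the monic integer polynomial f(x) = x^3 + 38x - 5 must be an integer dividing the constant term -5, i.e. one of ±{1, 5}. Evaluating: f(1) = 34, f(-1) = -44, f(5) = 310, f(-5) = -320; none is 0, so f has no rational root and is therefore irreducible over Q (a cubic with no linear factor over a field is irreducible). For an irreducible cubic, the Galois group is A_3 or S_3 according as the discriminant disc(f) = -4a^3 - 27b^2 = -4·(38)^3 - 27·(-5)^2 = -220163 is or is not a square in Q. Here disc(f) = -220163 is not a perfect square in Q, so the Galois group of f over Q is not contained in A_3 and must be all of S_3. The splitting field has degree |S_3| = 6 over Q, so [K : Q] = 6.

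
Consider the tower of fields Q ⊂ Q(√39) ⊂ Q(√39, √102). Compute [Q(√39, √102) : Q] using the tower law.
[Q(√39, √102) : Q] = 4

[Q(√39):Q] = 2 (min poly x^2 - 39, irreducible since 39 is squarefree > 1). For the top step, suppose √102 ∈ Q(√39), say √102 = c + d√39 with c, d ∈ Q. Squaring: 102 = c^2 + 39d^2 + 2cd√39. Since √39 ∉ Q this forces 2cd = 0. If d = 0 then √102 = c ∈ Q, contradicting 102 squarefree > 1. If c = 0 then 102 = 39d^2, so 39·102 = (39d)^2 is a perfect square in Q — but 39·102 = 3978 is not a perfect square (since 39 and 102 are distinct squarefree integers). Contradiction. Hence √102 ∉ Q(√39), so x^2 - 102 stays irreducible over Q(√39) and [Q(√39, √102) : Q(√39)] = 2. By the tower law, [Q(√39, √102) : Q] = 2 · 2 = 4.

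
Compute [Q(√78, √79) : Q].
[Q(√78, √79) : Q] = 4

[Q(√78):Q] = 2 (min poly x^2 - 78, irreducible since 78 is squarefree > 1). For the top step, suppose √79 ∈ Q(√78), say √79 = c + d√78 with c, d ∈ Q. Squaring: 79 = c^2 + 78d^2 + 2cd√78. Since √78 ∉ Q this forces 2cd = 0. If d = 0 then √79 = c ∈ Q, contradicting 79 squarefree > 1. If c = 0 then 79 = 78d^2, so 78·79 = (78d)^2 is a perfect square in Q — but 78·79 = 6162 is not a perfect square (since 78 and 79 are distinct squarefree integers). Contradiction. Hence √79 ∉ Q(√78), so x^2 - 79 stays irreducible over Q(√78) and [Q(√78, √79) : Q(√78)] = 2. By the tower law, [Q(√78, √79) : Q] = 2 · 2 = 4.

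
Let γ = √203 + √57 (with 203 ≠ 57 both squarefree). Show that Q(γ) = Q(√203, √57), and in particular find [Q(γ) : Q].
[Q(γ) : Q] = 4 (equivalently, Q(γ) = Q(√203, √57))

Obviously Q(γ) ⊆ Q(√203, √57), and [Q(√203, √57):Q] = 4 (since 203, 57 are distinct squarefree integers > 1 with 11571 not a perfect square). To show equality we compute the minimal polynomial of γ. From γ = √203 + √57: γ^2 = 203 + 2√(11571) + 57 = 260 + 2√(11571), so γ^2 - 260 = 2√(11571); squaring, (γ^2 - 260)^2 = 4·11571, i.e. γ^4 - 520γ^2 + 67600 - 46284 = 0, i.e. γ^4 - 520γ^2 + 21316 = 0. So γ is a root of x^4 - 520x^2 + 21316. This polynomial is irreducible over Q: it has no rational root (each ±√203 ± √57 is irrational), and any factorization into two quadratics over Q would force √(11571) ∈ Q (pairing opposite roots) or √203, √57 ∈ Q (other pairings), all impossible. Hence [Q(γ):Q] = 4 = [Q(√203, √57):Q], so Q(γ) = Q(√203, √57).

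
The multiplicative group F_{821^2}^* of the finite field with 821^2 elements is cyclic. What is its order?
|F_{821^2}^*| = 674040

F_{821^2} has 821^2 = 674041 elements; its multiplicative group consists of all nonzero elements, so |F_{821^2}^*| = 674041 - 1 = 674040. (It is cyclic since any finite subgroup of the multiplicative group of a field is cyclic.)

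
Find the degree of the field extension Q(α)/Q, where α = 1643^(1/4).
[Q(α):Q] = 4

α is a root of x^4 - 1643. By Eisenstein's criterion at the prime p = 31 (which divides the constant term 1643 but p^2 = 961 does not, since 1643 is squarefree), x^4 - 1643 is irreducible over Q. Hence [Q(α):Q] = 4.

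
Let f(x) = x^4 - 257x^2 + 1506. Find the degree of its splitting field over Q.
[K : Q] = 4

Solving the quadratic in x^2: x^2 = (257 ± √(257^2 - 4·1506))/2 = (257 ± √60025)/2 = (257 ± 245)/2, giving x^2 = 251 or x^2 = 6. So f(x) = (x^2 - 251)(x^2 - 6) and the roots of f are ±√251, ±√6. Hence the splitting field is K = Q(√251, √6). Since 251 and 6 are distinct squarefree integers > 1, their product 1506 is not a perfect square, so √6 ∉ Q(√251). By the tower law [K:Q] = [Q(√251,√6):Q(√251)] · [Q(√251):Q] = 2 · 2 = 4.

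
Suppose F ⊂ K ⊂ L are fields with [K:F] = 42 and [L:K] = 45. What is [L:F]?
[L:F] = 1890

The tower law says that for any tower of field extensions F ⊂ K ⊂ L with finite degrees, [L:F] = [L:K] · [K:F]. Here this gives [L:F] = 45 · 42 = 1890.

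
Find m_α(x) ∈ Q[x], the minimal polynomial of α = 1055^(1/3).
m_α(x) = x^3 - 1055

α satisfies α^3 = 1055, so x^3 - 1055 annihilates α. By the rational root test, a rational root p/q (in lowest terms) of x^3 - 1055 would satisfy p^3 = 1055 q^3, forcing q = 1 and p^3 = 1055; but 1055 is not a perfect cube, contradiction. A monic cubic over Q with no rational root is irreducible (any nontrivial factorization would include a linear factor). Hence x^3 - 1055 is the minimal polynomial of α, and in particular [Q(α):Q] = 3.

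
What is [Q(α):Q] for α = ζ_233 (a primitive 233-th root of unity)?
[Q(α):Q] = 232

The minimal polynomial of ζ_233 over Q is the 233-th cyclotomic polynomial Φ_233(x), which is irreducible over Q and has degree φ(233) = 232. Hence [Q(α):Q] = φ(233) = 232.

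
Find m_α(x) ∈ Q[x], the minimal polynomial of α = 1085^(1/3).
m_α(x) = x^3 - 1085

α satisfies α^3 = 1085, so x^3 - 1085 annihilates α. By the rational root test, a rational root p/q (in lowest terms) of x^3 - 1085 would satisfy p^3 = 1085 q^3, forcing q = 1 and p^3 = 1085; but 1085 is not a perfect cube, contradiction. A monic cubic over Q with no rational root is irreducible (any nontrivial factorization would include a linear factor). Hence x^3 - 1085 is the minimal polynomial of α, and in particular [Q(α):Q] = 3.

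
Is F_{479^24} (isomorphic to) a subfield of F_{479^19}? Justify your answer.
No: F_{479^24} is not a subfield of F_{479^19}

F_{p^m} embeds in F_{p^n} iff m | n. Here 24 ∤ 19 (since 19 = 0·24 + 19 with remainder 19 ≠ 0), so F_{479^24} is not a subfield of F_{479^19}. Equivalently: if it were, the tower law would give 24 = [F_{479^24}:F_479] dividing [F_{479^19}:F_479] = 19, contradiction.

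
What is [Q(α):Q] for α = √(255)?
[Q(α):Q] = 2

[Q(α):Q] equals the degree of the minimal polynomial of α. Here α^2 = 255 and x^2 - 255 is irreducible (d = 255 is squarefree, ≠ 1, hence not a square), so deg(m_α) = 2. Thus [Q(α):Q] = 2.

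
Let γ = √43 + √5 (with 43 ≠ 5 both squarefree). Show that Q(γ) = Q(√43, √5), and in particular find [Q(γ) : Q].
[Q(γ) : Q] = 4 (equivalently, Q(γ) = Q(√43, √5))

Obviously Q(γ) ⊆ Q(√43, √5), and [Q(√43, √5):Q] = 4 (since 43, 5 are distinct squarefree integers > 1 with 215 not a perfect square). To show equality we compute the minimal polynomial of γ. From γ = √43 + √5: γ^2 = 43 + 2√(215) + 5 = 48 + 2√(215), so γ^2 - 48 = 2√(215); squaring, (γ^2 - 48)^2 = 4·215, i.e. γ^4 - 96γ^2 + 2304 - 860 = 0, i.e. γ^4 - 96γ^2 + 1444 = 0. So γ is a root of x^4 - 96x^2 + 1444. This polynomial is irreducible over Q: it has no rational root (each ±√43 ± √5 is irrational), and any factorization into two quadratics over Q would force √(215) ∈ Q (pairing opposite roots) or √43, √5 ∈ Q (other pairings), all impossible. Hence [Q(γ):Q] = 4 = [Q(√43, √5):Q], so Q(γ) = Q(√43, √5).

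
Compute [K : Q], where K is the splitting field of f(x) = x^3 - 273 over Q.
[K : Q] = 6

The roots of x^3 - 273 are ∛273, ω∛273, ω^2∛273 where ω = e^(2πi/3) is a primitive cube root of unity, so K = Q(∛273, ω). Now [Q(∛273):Q] = 3 (since 273 is not a perfect cube, x^3 - 273 is irreducible) and [Q(ω):Q] = 2. Both 2 and 3 divide [K:Q], and [K:Q] ≤ 3·2 = 6, so [K:Q] = 6. (Equivalently: Q(∛273) ⊂ R but ω ∉ R, so [K : Q(∛273)] = 2.)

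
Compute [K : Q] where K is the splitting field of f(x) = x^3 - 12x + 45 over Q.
[K : Q] = 6

By the rational root test, any rational root of the monic integer polynomial f(x) = x^3 - 12x + 45 must be an integer dividing the constant term 45, i.e. one of ±{1, 3, 5, 9, 15, 45}. Evaluating: f(1) = 34, f(-1) = 56, f(3) = 36, f(-3) = 54, f(5) = 110, f(-5) = -20, f(9) = 666, f(-9) = -576, f(15) = 3240, f(-15) = -3150, f(45) = 90630, f(-45) = -90540; none is 0, so f has no rational root and is therefore irreducible over Q (a cubic with no linear factor over a field is irreducible). For an irreducible cubic, the Galois group is A_3 or S_3 according as the discriminant disc(f) = -4a^3 - 27b^2 = -4·(-12)^3 - 27·(45)^2 = -47763 is or is not a square in Q. Here disc(f) = -47763 is not a perfect square in Q, so the Galois group of f over Q is not contained in A_3 and must be all of S_3. The splitting field has degree |S_3| = 6 over Q, so [K : Q] = 6.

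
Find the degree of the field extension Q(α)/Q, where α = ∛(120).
[Q(α):Q] = 3

The minimal polynomial of α is x^3 - 120, irreducible over Q since 120 is not a perfect cube (so x^3 - 120 has no rational root). Hence [Q(α):Q] = deg(m_α) = 3.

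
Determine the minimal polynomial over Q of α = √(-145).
m_α(x) = x^2 + 145

α satisfies α^2 + 145 = 0, so x^2 + 145 annihilates α. Since d = -145 is squarefree and ≠ 1, it is not a perfect square in Q, so x^2 + 145 has no rational root and is therefore irreducible over Q (a degree-2 polynomial over a field is irreducible iff it has no root). Hence m_α(x) = x^2 + 145.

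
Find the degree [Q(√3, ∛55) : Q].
[Q(√3, ∛55) : Q] = 6

Let L = Q(√3, ∛55). Since Q(√3) ⊂ L and [Q(√3):Q] = 2, the tower law gives 2 | [L:Q]. Likewise Q(∛55) ⊂ L with [Q(∛55):Q] = 3 (because 55 is not a perfect cube), so 3 | [L:Q]. As gcd(2,3) = 1, [L:Q] is divisible by 6. Conversely L is generated over Q by √3 and ∛55, so [L:Q] ≤ 2·3 = 6. Therefore [Q(√3, ∛55) : Q] = 6.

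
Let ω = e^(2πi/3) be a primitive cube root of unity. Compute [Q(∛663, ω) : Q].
[Q(∛663, ω) : Q] = 6

[Q(∛663):Q] = 3 (min poly x^3 - 663, irreducible since 663 is not a perfect cube). [Q(ω):Q] = 2 (min poly x^2 + x + 1). Since Q(∛663) ⊂ R and ω ∉ R, we have ω ∉ Q(∛663), so x^2 + x + 1 remains irreducible over Q(∛663) and [Q(∛663, ω) : Q(∛663)] = 2. By the tower law, [Q(∛663, ω) : Q] = 3 · 2 = 6. (In fact Q(∛663, ω) is the splitting field of x^3 - 663 over Q.)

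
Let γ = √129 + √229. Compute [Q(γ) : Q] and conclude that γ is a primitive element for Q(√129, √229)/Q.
[Q(γ) : Q] = 4 (equivalently, Q(γ) = Q(√129, √229))

Obviously Q(γ) ⊆ Q(√129, √229), and [Q(√129, √229):Q] = 4 (since 129, 229 are distinct squarefree integers > 1 with 29541 not a perfect square). To show equality we compute the minimal polynomial of γ. From γ = √129 + √229: γ^2 = 129 + 2√(29541) + 229 = 358 + 2√(29541), so γ^2 - 358 = 2√(29541); squaring, (γ^2 - 358)^2 = 4·29541, i.e. γ^4 - 716γ^2 + 128164 - 118164 = 0, i.e. γ^4 - 716γ^2 + 10000 = 0. So γ is a root of x^4 - 716x^2 + 10000. This polynomial is irreducible over Q: it has no rational root (each ±√129 ± √229 is irrational), and any factorization into two quadratics over Q would force √(29541) ∈ Q (pairing opposite roots) or √129, √229 ∈ Q (other pairings), all impossible. Hence [Q(γ):Q] = 4 = [Q(√129, √229):Q], so Q(γ) = Q(√129, √229).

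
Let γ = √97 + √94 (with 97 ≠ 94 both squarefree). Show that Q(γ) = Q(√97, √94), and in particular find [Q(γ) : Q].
[Q(γ) : Q] = 4 (equivalently, Q(γ) = Q(√97, √94))

Obviously Q(γ) ⊆ Q(√97, √94), and [Q(√97, √94):Q] = 4 (since 97, 94 are distinct squarefree integers > 1 with 9118 not a perfect square). To show equality we compute the minimal polynomial of γ. From γ = √97 + √94: γ^2 = 97 + 2√(9118) + 94 = 191 + 2√(9118), so γ^2 - 191 = 2√(9118); squaring, (γ^2 - 191)^2 = 4·9118, i.e. γ^4 - 382γ^2 + 36481 - 36472 = 0, i.e. γ^4 - 382γ^2 + 9 = 0. So γ is a root of x^4 - 382x^2 + 9. This polynomial is irreducible over Q: it has no rational root (each ±√97 ± √94 is irrational), and any factorization into two quadratics over Q would force √(9118) ∈ Q (pairing opposite roots) or √97, √94 ∈ Q (other pairings), all impossible. Hence [Q(γ):Q] = 4 = [Q(√97, √94):Q], so Q(γ) = Q(√97, √94).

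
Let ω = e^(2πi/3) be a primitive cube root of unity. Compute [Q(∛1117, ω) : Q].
[Q(∛1117, ω) : Q] = 6

[Q(∛1117):Q] = 3 (min poly x^3 - 1117, irreducible since 1117 is not a perfect cube). [Q(ω):Q] = 2 (min poly x^2 + x + 1). Since Q(∛1117) ⊂ R and ω ∉ R, we have ω ∉ Q(∛1117), so x^2 + x + 1 remains irreducible over Q(∛1117) and [Q(∛1117, ω) : Q(∛1117)] = 2. By the tower law, [Q(∛1117, ω) : Q] = 3 · 2 = 6. (In fact Q(∛1117, ω) is the splitting field of x^3 - 1117 over Q.)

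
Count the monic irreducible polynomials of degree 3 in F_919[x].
There are 258716880 monic irreducible polynomials of degree 3 over F_919

Each element of F_{919^3} that lies in no proper subfield is a root of exactly one monic irreducible of degree 3 over F_919, and each such polynomial has 3 distinct roots in F_{919^3}. By Möbius inversion the count is N_919(3) = (1/3) Σ_{d|3} μ(3/d) · 919^d = (1/3)(μ(3)·919^1 + μ(1)·919^3) = 776150640/3 = 258716880.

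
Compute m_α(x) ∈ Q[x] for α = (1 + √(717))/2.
m_α(x) = x^2 - x - 179

From 2α - 1 = √(717), squaring gives (2α - 1)^2 = 717, i.e. 4α^2 - 4α + 1 = 717, so α^2 - α + (1 - 717)/4 = 0. Since 717 ≡ 1 (mod 4), (1 - 717)/4 = -179 ∈ Z. The polynomial x^2 - x - 179 has discriminant 1 - 4·(-179) = 717, which is not a perfect square in Q (d = 717 is squarefree and ≠ 1), so x^2 - x - 179 is irreducible over Q. It is the minimal polynomial of α.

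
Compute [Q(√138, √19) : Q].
[Q(√138, √19) : Q] = 4

[Q(√138):Q] = 2 (min poly x^2 - 138, irreducible since 138 is squarefree > 1). For the top step, suppose √19 ∈ Q(√138), say √19 = c + d√138 with c, d ∈ Q. Squaring: 19 = c^2 + 138d^2 + 2cd√138. Since √138 ∉ Q this forces 2cd = 0. If d = 0 then √19 = c ∈ Q, contradicting 19 squarefree > 1. If c = 0 then 19 = 138d^2, so 138·19 = (138d)^2 is a perfect square in Q — but 138·19 = 2622 is not a perfect square (since 138 and 19 are distinct squarefree integers). Contradiction. Hence √19 ∉ Q(√138), so x^2 - 19 stays irreducible over Q(√138) and [Q(√138, √19) : Q(√138)] = 2. By the tower law, [Q(√138, √19) : Q] = 2 · 2 = 4.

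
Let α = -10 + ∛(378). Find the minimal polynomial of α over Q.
m_α(x) = x^3 + 30x^2 + 300x + 622

Set β = α + 10 = ∛(378), so β^3 = 378. Then (α + 10)^3 - 378 = 0, i.e. α is a root of g(x) = (x + 10)^3 - 378 = x^3 + 30x^2 + 300x + 622. Since g(x) = h(x + 10) where h(x) = x^3 - 378, and h is irreducible over Q (because 378 is not a perfect cube, so h has no rational root, and a monic cubic with no rational root is irreducible), g is also irreducible (irreducibility is preserved under the substitution x → x + 10). Hence m_α(x) = x^3 + 30x^2 + 300x + 622.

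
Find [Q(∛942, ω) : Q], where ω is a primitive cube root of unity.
[Q(∛942, ω) : Q] = 6

[Q(∛942):Q] = 3 (min poly x^3 - 942, irreducible since 942 is not a perfect cube). [Q(ω):Q] = 2 (min poly x^2 + x + 1). Since Q(∛942) ⊂ R and ω ∉ R, we have ω ∉ Q(∛942), so x^2 + x + 1 remains irreducible over Q(∛942) and [Q(∛942, ω) : Q(∛942)] = 2. By the tower law, [Q(∛942, ω) : Q] = 3 · 2 = 6. (In fact Q(∛942, ω) is the splitting field of x^3 - 942 over Q.)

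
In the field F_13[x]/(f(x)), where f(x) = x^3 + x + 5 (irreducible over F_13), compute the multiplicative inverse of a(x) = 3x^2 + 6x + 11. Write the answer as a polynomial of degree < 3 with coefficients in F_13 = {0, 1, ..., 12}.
a(x)^(-1) ≡ 6x^2 + 3x + 4 (mod f(x))

Since f is irreducible over F_13, F_13[x]/(f) is a field and a(x) ≠ 0 has an inverse. Apply the extended Euclidean algorithm to f(x) and a(x) in F_13[x]: f(x) = (9x + 8)·a(x) + (10x + 8);  a(x) = (12x + 4)·(10x + 8) + (5). The last nonzero remainder is the constant 5 = gcd(f, a) in F_13. Back-substituting through the division chain expresses 5 = s(x)·a(x) + t(x)·f(x) with s(x) ≡ 4x^2 + 2x + 7 (mod f), so (4x^2 + 2x + 7)·a(x) ≡ 5 (mod f). Multiplying by 5^(-1) ≡ 8 in F_13 gives a(x)^(-1) ≡ 8·(4x^2 + 2x + 7) ≡ 6x^2 + 3x + 4 (mod f). Check: (3x^2 + 6x + 11)·(6x^2 + 3x + 4) = 5x^4 + 6x^3 + 5x^2 + 5x + 5 ≡ 1 (mod x^3 + x + 5).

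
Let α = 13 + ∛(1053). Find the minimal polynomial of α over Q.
m_α(x) = x^3 - 39x^2 + 507x - 3250

Set β = α - 13 = ∛(1053), so β^3 = 1053. Then (α - 13)^3 - 1053 = 0, i.e. α is a root of g(x) = (x - 13)^3 - 1053 = x^3 - 39x^2 + 507x - 3250. Since g(x) = h(x - 13) where h(x) = x^3 - 1053, and h is irreducible over Q (because 1053 is not a perfect cube, so h has no rational root, and a monic cubic with no rational root is irreducible), g is also irreducible (irreducibility is preserved under the substitution x → x - 13). Hence m_α(x) = x^3 - 39x^2 + 507x - 3250.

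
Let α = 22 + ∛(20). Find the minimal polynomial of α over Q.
m_α(x) = x^3 - 66x^2 + 1452x - 10668

Set β = α - 22 = ∛(20), so β^3 = 20. Then (α - 22)^3 - 20 = 0, i.e. α is a root of g(x) = (x - 22)^3 - 20 = x^3 - 66x^2 + 1452x - 10668. Since g(x) = h(x - 22) where h(x) = x^3 - 20, and h is irreducible over Q (because 20 is not a perfect cube, so h has no rational root, and a monic cubic with no rational root is irreducible), g is also irreducible (irreducibility is preserved under the substitution x → x - 22). Hence m_α(x) = x^3 - 66x^2 + 1452x - 10668.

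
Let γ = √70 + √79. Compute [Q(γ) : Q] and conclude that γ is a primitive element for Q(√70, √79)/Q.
[Q(γ) : Q] = 4 (equivalently, Q(γ) = Q(√70, √79))

Obviously Q(γ) ⊆ Q(√70, √79), and [Q(√70, √79):Q] = 4 (since 70, 79 are distinct squarefree integers > 1 with 5530 not a perfect square). To show equality we compute the minimal polynomial of γ. From γ = √70 + √79: γ^2 = 70 + 2√(5530) + 79 = 149 + 2√(5530), so γ^2 - 149 = 2√(5530); squaring, (γ^2 - 149)^2 = 4·5530, i.e. γ^4 - 298γ^2 + 22201 - 22120 = 0, i.e. γ^4 - 298γ^2 + 81 = 0. So γ is a root of x^4 - 298x^2 + 81. This polynomial is irreducible over Q: it has no rational root (each ±√70 ± √79 is irrational), and any factorization into two quadratics over Q would force √(5530) ∈ Q (pairing opposite roots) or √70, √79 ∈ Q (other pairings), all impossible. Hence [Q(γ):Q] = 4 = [Q(√70, √79):Q], so Q(γ) = Q(√70, √79).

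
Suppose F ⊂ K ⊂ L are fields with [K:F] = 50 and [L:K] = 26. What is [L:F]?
[L:F] = 1300

The tower law says that for any tower of field extensions F ⊂ K ⊂ L with finite degrees, [L:F] = [L:K] · [K:F]. Here this gives [L:F] = 26 · 50 = 1300.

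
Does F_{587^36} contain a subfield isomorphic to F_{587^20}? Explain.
No: F_{587^20} is not a subfield of F_{587^36}

F_{p^m} embeds in F_{p^n} iff m | n. Here 20 ∤ 36 (since 36 = 1·20 + 16 with remainder 16 ≠ 0), so F_{587^20} is not a subfield of F_{587^36}. Equivalently: if it were, the tower law would give 20 = [F_{587^20}:F_587] dividing [F_{587^36}:F_587] = 36, contradiction.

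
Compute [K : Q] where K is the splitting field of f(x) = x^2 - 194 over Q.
[K : Q] = 2

f(x) = x^2 - 194 factors as (x - √194)(x + √194). The splitting field is K = Q(√194). Since 194 is squarefree and > 1, it is not a perfect square, so x^2 - 194 is irreducible over Q and [Q(√194) : Q] = 2. Hence [K : Q] = 2.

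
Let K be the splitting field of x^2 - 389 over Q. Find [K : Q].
[K : Q] = 2

f(x) = x^2 - 389 factors as (x - √389)(x + √389). The splitting field is K = Q(√389). Since 389 is squarefree and > 1, it is not a perfect square, so x^2 - 389 is irreducible over Q and [Q(√389) : Q] = 2. Hence [K : Q] = 2.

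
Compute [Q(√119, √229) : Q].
[Q(√119, √229) : Q] = 4

[Q(√119):Q] = 2 (min poly x^2 - 119, irreducible since 119 is squarefree > 1). For the top step, suppose √229 ∈ Q(√119), say √229 = c + d√119 with c, d ∈ Q. Squaring: 229 = c^2 + 119d^2 + 2cd√119. Since √119 ∉ Q this forces 2cd = 0. If d = 0 then √229 = c ∈ Q, contradicting 229 squarefree > 1. If c = 0 then 229 = 119d^2, so 119·229 = (119d)^2 is a perfect square in Q — but 119·229 = 27251 is not a perfect square (since 119 and 229 are distinct squarefree integers). Contradiction. Hence √229 ∉ Q(√119), so x^2 - 229 stays irreducible over Q(√119) and [Q(√119, √229) : Q(√119)] = 2. By the tower law, [Q(√119, √229) : Q] = 2 · 2 = 4.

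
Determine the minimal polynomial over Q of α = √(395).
m_α(x) = x^2 - 395

α satisfies α^2 - 395 = 0, so x^2 - 395 annihilates α. Since d = 395 is squarefree and ≠ 1, it is not a perfect square in Q, so x^2 - 395 has no rational root and is therefore irreducible over Q (a degree-2 polynomial over a field is irreducible iff it has no root). Hence m_α(x) = x^2 - 395.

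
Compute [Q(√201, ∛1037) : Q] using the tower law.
[Q(√201, ∛1037) : Q] = 6

Let L = Q(√201, ∛1037). Since Q(√201) ⊂ L and [Q(√201):Q] = 2, the tower law gives 2 | [L:Q]. Likewise Q(∛1037) ⊂ L with [Q(∛1037):Q] = 3 (because 1037 is not a perfect cube), so 3 | [L:Q]. As gcd(2,3) = 1, [L:Q] is divisible by 6. Conversely L is generated over Q by √201 and ∛1037, so [L:Q] ≤ 2·3 = 6. Therefore [Q(√201, ∛1037) : Q] = 6.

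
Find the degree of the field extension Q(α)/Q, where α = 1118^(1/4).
[Q(α):Q] = 4

α is a root of x^4 - 1118. By Eisenstein's criterion at the prime p = 2 (which divides the constant term 1118 but p^2 = 4 does not, since 1118 is squarefree), x^4 - 1118 is irreducible over Q. Hence [Q(α):Q] = 4.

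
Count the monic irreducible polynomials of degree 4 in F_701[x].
There are 60368612850 monic irreducible polynomials of degree 4 over F_701

Each element of F_{701^4} that lies in no proper subfield is a root of exactly one monic irreducible of degree 4 over F_701, and each such polynomial has 4 distinct roots in F_{701^4}. By Möbius inversion the count is N_701(4) = (1/4) Σ_{d|4} μ(4/d) · 701^d = (1/4)(μ(4)·701^1 + μ(2)·701^2 + μ(1)·701^4) = 241474451400/4 = 60368612850.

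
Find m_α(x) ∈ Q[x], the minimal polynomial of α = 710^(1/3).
m_α(x) = x^3 - 710

α satisfies α^3 = 710, so x^3 - 710 annihilates α. By the rational root test, a rational root p/q (in lowest terms) of x^3 - 710 would satisfy p^3 = 710 q^3, forcing q = 1 and p^3 = 710; but 710 is not a perfect cube, contradiction. A monic cubic over Q with no rational root is irreducible (any nontrivial factorization would include a linear factor). Hence x^3 - 710 is the minimal polynomial of α, and in particular [Q(α):Q] = 3.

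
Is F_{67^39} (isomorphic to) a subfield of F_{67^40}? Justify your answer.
No: F_{67^39} is not a subfield of F_{67^40}

F_{p^m} embeds in F_{p^n} iff m | n. Here 39 ∤ 40 (since 40 = 1·39 + 1 with remainder 1 ≠ 0), so F_{67^39} is not a subfield of F_{67^40}. Equivalently: if it were, the tower law would give 39 = [F_{67^39}:F_67] dividing [F_{67^40}:F_67] = 40, contradiction.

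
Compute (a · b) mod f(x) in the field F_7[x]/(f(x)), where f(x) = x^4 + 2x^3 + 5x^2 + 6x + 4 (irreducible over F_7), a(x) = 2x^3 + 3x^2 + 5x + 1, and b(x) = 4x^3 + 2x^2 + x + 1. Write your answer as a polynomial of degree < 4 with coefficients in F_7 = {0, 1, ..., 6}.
a · b ≡ 2x^3 + 3x^2 + x (mod f(x))

Multiply in F_7[x]: a(x)·b(x) = (2x^3 + 3x^2 + 5x + 1)·(4x^3 + 2x^2 + x + 1) = x^6 + 2x^5 + 5x^3 + 3x^2 + 6x + 1. This has degree ≥ 4, so divide by f(x) over F_7: x^6 + 2x^5 + 5x^3 + 3x^2 + 6x + 1 = (x^2 + 2)·(x^4 + 2x^3 + 5x^2 + 6x + 4) + (2x^3 + 3x^2 + x). Hence a·b ≡ 2x^3 + 3x^2 + x (mod f). (F_7[x]/(f) is a field with 7^4 = 2401 elements since f is irreducible of degree 4.)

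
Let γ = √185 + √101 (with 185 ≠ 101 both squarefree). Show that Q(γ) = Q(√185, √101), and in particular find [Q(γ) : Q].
[Q(γ) : Q] = 4 (equivalently, Q(γ) = Q(√185, √101))

Obviously Q(γ) ⊆ Q(√185, √101), and [Q(√185, √101):Q] = 4 (since 185, 101 are distinct squarefree integers > 1 with 18685 not a perfect square). To show equality we compute the minimal polynomial of γ. From γ = √185 + √101: γ^2 = 185 + 2√(18685) + 101 = 286 + 2√(18685), so γ^2 - 286 = 2√(18685); squaring, (γ^2 - 286)^2 = 4·18685, i.e. γ^4 - 572γ^2 + 81796 - 74740 = 0, i.e. γ^4 - 572γ^2 + 7056 = 0. So γ is a root of x^4 - 572x^2 + 7056. This polynomial is irreducible over Q: it has no rational root (each ±√185 ± √101 is irrational), and any factorization into two quadratics over Q would force √(18685) ∈ Q (pairing opposite roots) or √185, √101 ∈ Q (other pairings), all impossible. Hence [Q(γ):Q] = 4 = [Q(√185, √101):Q], so Q(γ) = Q(√185, √101).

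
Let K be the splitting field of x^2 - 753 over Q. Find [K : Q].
[K : Q] = 2

f(x) = x^2 - 753 factors as (x - √753)(x + √753). The splitting field is K = Q(√753). Since 753 is squarefree and > 1, it is not a perfect square, so x^2 - 753 is irreducible over Q and [Q(√753) : Q] = 2. Hence [K : Q] = 2.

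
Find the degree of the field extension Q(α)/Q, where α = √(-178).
[Q(α):Q] = 2

[Q(α):Q] equals the degree of the minimal polynomial of α. Here α^2 = -178 and x^2 + 178 is irreducible (d = -178 is squarefree, ≠ 1, hence not a square), so deg(m_α) = 2. Thus [Q(α):Q] = 2.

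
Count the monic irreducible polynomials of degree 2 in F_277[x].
There are 38226 monic irreducible polynomials of degree 2 over F_277

Each element of F_{277^2} that lies in no proper subfield is a root of exactly one monic irreducible of degree 2 over F_277, and each such polynomial has 2 distinct roots in F_{277^2}. By Möbius inversion the count is N_277(2) = (1/2) Σ_{d|2} μ(2/d) · 277^d = (1/2)(μ(2)·277^1 + μ(1)·277^2) = 76452/2 = 38226.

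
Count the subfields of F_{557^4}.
F_{557^4} has 3 subfields

The subfields of F_{p^n} are exactly the fields F_{p^d} for d | n (each is the fixed field of the unique index-d subgroup of Gal(F_{p^n}/F_p) ≅ Z/nZ). The divisors of n = 4 are {1, 2, 4}, giving 3 subfields: F_{557^1}, F_{557^2}, F_{557^4}.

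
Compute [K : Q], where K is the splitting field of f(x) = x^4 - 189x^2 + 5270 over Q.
[K : Q] = 4

Solving the quadratic in x^2: x^2 = (189 ± √(189^2 - 4·5270))/2 = (189 ± √14641)/2 = (189 ± 121)/2, giving x^2 = 34 or x^2 = 155. So f(x) = (x^2 - 34)(x^2 - 155) and the roots of f are ±√34, ±√155. Hence the splitting field is K = Q(√34, √155). Since 34 and 155 are distinct squarefree integers > 1, their product 5270 is not a perfect square, so √155 ∉ Q(√34). By the tower law [K:Q] = [Q(√34,√155):Q(√34)] · [Q(√34):Q] = 2 · 2 = 4.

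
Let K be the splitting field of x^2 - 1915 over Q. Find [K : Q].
[K : Q] = 2

f(x) = x^2 - 1915 factors as (x - √1915)(x + √1915). The splitting field is K = Q(√1915). Since 1915 is squarefree and > 1, it is not a perfect square, so x^2 - 1915 is irreducible over Q and [Q(√1915) : Q] = 2. Hence [K : Q] = 2.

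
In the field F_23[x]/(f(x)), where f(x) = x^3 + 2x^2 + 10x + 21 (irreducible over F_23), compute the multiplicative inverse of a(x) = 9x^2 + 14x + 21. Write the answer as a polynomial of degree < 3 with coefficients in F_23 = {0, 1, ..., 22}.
a(x)^(-1) ≡ 9x^2 + 22x + 12 (mod f(x))

Since f is irreducible over F_23, F_23[x]/(f) is a field and a(x) ≠ 0 has an inverse. Apply the extended Euclidean algorithm to f(x) and a(x) in F_23[x]: f(x) = (18x + 8)·a(x) + (3x + 14);  a(x) = (3x + 6)·(3x + 14) + (6). The last nonzero remainder is the constant 6 = gcd(f, a) in F_23. Back-substituting through the division chain expresses 6 = s(x)·a(x) + t(x)·f(x) with s(x) ≡ 8x^2 + 17x + 3 (mod f), so (8x^2 + 17x + 3)·a(x) ≡ 6 (mod f). Multiplying by 6^(-1) ≡ 4 in F_23 gives a(x)^(-1) ≡ 4·(8x^2 + 17x + 3) ≡ 9x^2 + 22x + 12 (mod f). Check: (9x^2 + 14x + 21)·(9x^2 + 22x + 12) = 12x^4 + 2x^3 + 7x^2 + 9x + 22 ≡ 1 (mod x^3 + 2x^2 + 10x + 21).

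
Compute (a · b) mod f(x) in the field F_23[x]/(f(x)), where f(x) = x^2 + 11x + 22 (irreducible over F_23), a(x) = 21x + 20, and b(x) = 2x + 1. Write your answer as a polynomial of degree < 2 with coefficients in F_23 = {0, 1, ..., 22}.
a · b ≡ 13x + 16 (mod f(x))

Multiply in F_23[x]: a(x)·b(x) = (21x + 20)·(2x + 1) = 19x^2 + 15x + 20. This has degree ≥ 2, so divide by f(x) over F_23: 19x^2 + 15x + 20 = (19)·(x^2 + 11x + 22) + (13x + 16). Hence a·b ≡ 13x + 16 (mod f). (F_23[x]/(f) is a field with 23^2 = 529 elements since f is irreducible of degree 2.)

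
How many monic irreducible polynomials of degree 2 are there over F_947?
There are 447931 monic irreducible polynomials of degree 2 over F_947

Each element of F_{947^2} that lies in no proper subfield is a root of exactly one monic irreducible of degree 2 over F_947, and each such polynomial has 2 distinct roots in F_{947^2}. By Möbius inversion the count is N_947(2) = (1/2) Σ_{d|2} μ(2/d) · 947^d = (1/2)(μ(2)·947^1 + μ(1)·947^2) = 895862/2 = 447931.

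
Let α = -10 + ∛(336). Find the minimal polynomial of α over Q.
m_α(x) = x^3 + 30x^2 + 300x + 664

Set β = α + 10 = ∛(336), so β^3 = 336. Then (α + 10)^3 - 336 = 0, i.e. α is a root of g(x) = (x + 10)^3 - 336 = x^3 + 30x^2 + 300x + 664. Since g(x) = h(x + 10) where h(x) = x^3 - 336, and h is irreducible over Q (because 336 is not a perfect cube, so h has no rational root, and a monic cubic with no rational root is irreducible), g is also irreducible (irreducibility is preserved under the substitution x → x + 10). Hence m_α(x) = x^3 + 30x^2 + 300x + 664.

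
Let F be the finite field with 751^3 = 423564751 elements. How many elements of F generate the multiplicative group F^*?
There are φ(423564750) = 96811200 primitive elements

F_q^* is cyclic of order q - 1 = 423564750. A cyclic group of order m has exactly φ(m) generators. Here m = 423564750 = 2 · 3^2 · 5^3 · 7 · 26893, so the number of primitive elements is φ(423564750) = 96811200.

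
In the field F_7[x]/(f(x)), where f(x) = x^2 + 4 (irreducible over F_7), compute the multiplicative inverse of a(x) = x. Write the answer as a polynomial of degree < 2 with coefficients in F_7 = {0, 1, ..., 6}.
a(x)^(-1) ≡ 5x (mod f(x))

Since f is irreducible over F_7, F_7[x]/(f) is a field and a(x) ≠ 0 has an inverse. Apply the extended Euclidean algorithm to f(x) and a(x) in F_7[x]: f(x) = (x)·a(x) + (4). The last nonzero remainder is the constant 4 = gcd(f, a) in F_7. Back-substituting through the division chain expresses 4 = s(x)·a(x) + t(x)·f(x) with s(x) ≡ 6x (mod f), so (6x)·a(x) ≡ 4 (mod f). Multiplying by 4^(-1) ≡ 2 in F_7 gives a(x)^(-1) ≡ 2·(6x) ≡ 5x (mod f). Check: (x)·(5x) = 5x^2 ≡ 1 (mod x^2 + 4).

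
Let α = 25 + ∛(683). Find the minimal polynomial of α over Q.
m_α(x) = x^3 - 75x^2 + 1875x - 16308

Set β = α - 25 = ∛(683), so β^3 = 683. Then (α - 25)^3 - 683 = 0, i.e. α is a root of g(x) = (x - 25)^3 - 683 = x^3 - 75x^2 + 1875x - 16308. Since g(x) = h(x - 25) where h(x) = x^3 - 683, and h is irreducible over Q (because 683 is not a perfect cube, so h has no rational root, and a monic cubic with no rational root is irreducible), g is also irreducible (irreducibility is preserved under the substitution x → x - 25). Hence m_α(x) = x^3 - 75x^2 + 1875x - 16308.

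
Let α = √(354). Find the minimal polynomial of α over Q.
m_α(x) = x^2 - 354

α satisfies α^2 - 354 = 0, so x^2 - 354 annihilates α. Since d = 354 is squarefree and ≠ 1, it is not a perfect square in Q, so x^2 - 354 has no rational root and is therefore irreducible over Q (a degree-2 polynomial over a field is irreducible iff it has no root). Hence m_α(x) = x^2 - 354.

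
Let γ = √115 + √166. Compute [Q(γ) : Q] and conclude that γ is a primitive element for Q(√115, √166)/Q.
[Q(γ) : Q] = 4 (equivalently, Q(γ) = Q(√115, √166))

Obviously Q(γ) ⊆ Q(√115, √166), and [Q(√115, √166):Q] = 4 (since 115, 166 are distinct squarefree integers > 1 with 19090 not a perfect square). To show equality we compute the minimal polynomial of γ. From γ = √115 + √166: γ^2 = 115 + 2√(19090) + 166 = 281 + 2√(19090), so γ^2 - 281 = 2√(19090); squaring, (γ^2 - 281)^2 = 4·19090, i.e. γ^4 - 562γ^2 + 78961 - 76360 = 0, i.e. γ^4 - 562γ^2 + 2601 = 0. So γ is a root of x^4 - 562x^2 + 2601. This polynomial is irreducible over Q: it has no rational root (each ±√115 ± √166 is irrational), and any factorization into two quadratics over Q would force √(19090) ∈ Q (pairing opposite roots) or √115, √166 ∈ Q (other pairings), all impossible. Hence [Q(γ):Q] = 4 = [Q(√115, √166):Q], so Q(γ) = Q(√115, √166).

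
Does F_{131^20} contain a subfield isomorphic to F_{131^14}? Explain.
No: F_{131^14} is not a subfield of F_{131^20}

F_{p^m} embeds in F_{p^n} iff m | n. Here 14 ∤ 20 (since 20 = 1·14 + 6 with remainder 6 ≠ 0), so F_{131^14} is not a subfield of F_{131^20}. Equivalently: if it were, the tower law would give 14 = [F_{131^14}:F_131] dividing [F_{131^20}:F_131] = 20, contradiction.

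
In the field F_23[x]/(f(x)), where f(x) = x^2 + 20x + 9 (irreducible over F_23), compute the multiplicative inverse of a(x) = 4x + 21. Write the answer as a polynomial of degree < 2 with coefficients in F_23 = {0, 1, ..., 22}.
a(x)^(-1) ≡ 20x + 19 (mod f(x))

Since f is irreducible over F_23, F_23[x]/(f) is a field and a(x) ≠ 0 has an inverse. Apply the extended Euclidean algorithm to f(x) and a(x) in F_23[x]: f(x) = (6x + 8)·a(x) + (2). The last nonzero remainder is the constant 2 = gcd(f, a) in F_23. Back-substituting through the division chain expresses 2 = s(x)·a(x) + t(x)·f(x) with s(x) ≡ 17x + 15 (mod f), so (17x + 15)·a(x) ≡ 2 (mod f). Multiplying by 2^(-1) ≡ 12 in F_23 gives a(x)^(-1) ≡ 12·(17x + 15) ≡ 20x + 19 (mod f). Check: (4x + 21)·(20x + 19) = 11x^2 + 13x + 8 ≡ 1 (mod x^2 + 20x + 9).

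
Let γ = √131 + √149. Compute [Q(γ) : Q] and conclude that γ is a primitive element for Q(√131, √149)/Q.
[Q(γ) : Q] = 4 (equivalently, Q(γ) = Q(√131, √149))

Obviously Q(γ) ⊆ Q(√131, √149), and [Q(√131, √149):Q] = 4 (since 131, 149 are distinct squarefree integers > 1 with 19519 not a perfect square). To show equality we compute the minimal polynomial of γ. From γ = √131 + √149: γ^2 = 131 + 2√(19519) + 149 = 280 + 2√(19519), so γ^2 - 280 = 2√(19519); squaring, (γ^2 - 280)^2 = 4·19519, i.e. γ^4 - 560γ^2 + 78400 - 78076 = 0, i.e. γ^4 - 560γ^2 + 324 = 0. So γ is a root of x^4 - 560x^2 + 324. This polynomial is irreducible over Q: it has no rational root (each ±√131 ± √149 is irrational), and any factorization into two quadratics over Q would force √(19519) ∈ Q (pairing opposite roots) or √131, √149 ∈ Q (other pairings), all impossible. Hence [Q(γ):Q] = 4 = [Q(√131, √149):Q], so Q(γ) = Q(√131, √149).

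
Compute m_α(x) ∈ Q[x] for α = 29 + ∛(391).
m_α(x) = x^3 - 87x^2 + 2523x - 24780

Set β = α - 29 = ∛(391), so β^3 = 391. Then (α - 29)^3 - 391 = 0, i.e. α is a root of g(x) = (x - 29)^3 - 391 = x^3 - 87x^2 + 2523x - 24780. Since g(x) = h(x - 29) where h(x) = x^3 - 391, and h is irreducible over Q (because 391 is not a perfect cube, so h has no rational root, and a monic cubic with no rational root is irreducible), g is also irreducible (irreducibility is preserved under the substitution x → x - 29). Hence m_α(x) = x^3 - 87x^2 + 2523x - 24780.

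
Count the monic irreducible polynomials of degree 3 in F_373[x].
There are 17298248 monic irreducible polynomials of degree 3 over F_373

Each element of F_{373^3} that lies in no proper subfield is a root of exactly one monic irreducible of degree 3 over F_373, and each such polynomial has 3 distinct roots in F_{373^3}. By Möbius inversion the count is N_373(3) = (1/3) Σ_{d|3} μ(3/d) · 373^d = (1/3)(μ(3)·373^1 + μ(1)·373^3) = 51894744/3 = 17298248.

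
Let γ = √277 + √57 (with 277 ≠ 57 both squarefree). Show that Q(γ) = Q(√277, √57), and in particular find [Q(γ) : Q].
[Q(γ) : Q] = 4 (equivalently, Q(γ) = Q(√277, √57))

Obviously Q(γ) ⊆ Q(√277, √57), and [Q(√277, √57):Q] = 4 (since 277, 57 are distinct squarefree integers > 1 with 15789 not a perfect square). To show equality we compute the minimal polynomial of γ. From γ = √277 + √57: γ^2 = 277 + 2√(15789) + 57 = 334 + 2√(15789), so γ^2 - 334 = 2√(15789); squaring, (γ^2 - 334)^2 = 4·15789, i.e. γ^4 - 668γ^2 + 111556 - 63156 = 0, i.e. γ^4 - 668γ^2 + 48400 = 0. So γ is a root of x^4 - 668x^2 + 48400. This polynomial is irreducible over Q: it has no rational root (each ±√277 ± √57 is irrational), and any factorization into two quadratics over Q would force √(15789) ∈ Q (pairing opposite roots) or √277, √57 ∈ Q (other pairings), all impossible. Hence [Q(γ):Q] = 4 = [Q(√277, √57):Q], so Q(γ) = Q(√277, √57).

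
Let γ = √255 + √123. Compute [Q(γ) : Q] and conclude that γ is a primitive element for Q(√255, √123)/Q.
[Q(γ) : Q] = 4 (equivalently, Q(γ) = Q(√255, √123))

Obviously Q(γ) ⊆ Q(√255, √123), and [Q(√255, √123):Q] = 4 (since 255, 123 are distinct squarefree integers > 1 with 31365 not a perfect square). To show equality we compute the minimal polynomial of γ. From γ = √255 + √123: γ^2 = 255 + 2√(31365) + 123 = 378 + 2√(31365), so γ^2 - 378 = 2√(31365); squaring, (γ^2 - 378)^2 = 4·31365, i.e. γ^4 - 756γ^2 + 142884 - 125460 = 0, i.e. γ^4 - 756γ^2 + 17424 = 0. So γ is a root of x^4 - 756x^2 + 17424. This polynomial is irreducible over Q: it has no rational root (each ±√255 ± √123 is irrational), and any factorization into two quadratics over Q would force √(31365) ∈ Q (pairing opposite roots) or √255, √123 ∈ Q (other pairings), all impossible. Hence [Q(γ):Q] = 4 = [Q(√255, √123):Q], so Q(γ) = Q(√255, √123).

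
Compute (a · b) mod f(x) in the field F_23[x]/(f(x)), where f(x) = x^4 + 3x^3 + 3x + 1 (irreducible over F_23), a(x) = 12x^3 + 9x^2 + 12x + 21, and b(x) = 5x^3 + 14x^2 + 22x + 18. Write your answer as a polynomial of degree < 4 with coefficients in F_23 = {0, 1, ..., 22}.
a · b ≡ 6x^3 + 9x^2 + 6x + 4 (mod f(x))

Multiply in F_23[x]: a(x)·b(x) = (12x^3 + 9x^2 + 12x + 21)·(5x^3 + 14x^2 + 22x + 18) = 14x^6 + 6x^5 + 13x^4 + 20x^3 + 7x^2 + 11x + 10. This has degree ≥ 4, so divide by f(x) over F_23: 14x^6 + 6x^5 + 13x^4 + 20x^3 + 7x^2 + 11x + 10 = (14x^2 + 10x + 6)·(x^4 + 3x^3 + 3x + 1) + (6x^3 + 9x^2 + 6x + 4). Hence a·b ≡ 6x^3 + 9x^2 + 6x + 4 (mod f). (F_23[x]/(f) is a field with 23^4 = 279841 elements since f is irreducible of degree 4.)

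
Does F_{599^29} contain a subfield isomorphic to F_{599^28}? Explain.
No: F_{599^28} is not a subfield of F_{599^29}

F_{p^m} embeds in F_{p^n} iff m | n. Here 28 ∤ 29 (since 29 = 1·28 + 1 with remainder 1 ≠ 0), so F_{599^28} is not a subfield of F_{599^29}. Equivalently: if it were, the tower law would give 28 = [F_{599^28}:F_599] dividing [F_{599^29}:F_599] = 29, contradiction.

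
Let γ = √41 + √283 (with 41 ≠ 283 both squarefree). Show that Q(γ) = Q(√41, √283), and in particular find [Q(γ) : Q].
[Q(γ) : Q] = 4 (equivalently, Q(γ) = Q(√41, √283))

Obviously Q(γ) ⊆ Q(√41, √283), and [Q(√41, √283):Q] = 4 (since 41, 283 are distinct squarefree integers > 1 with 11603 not a perfect square). To show equality we compute the minimal polynomial of γ. From γ = √41 + √283: γ^2 = 41 + 2√(11603) + 283 = 324 + 2√(11603), so γ^2 - 324 = 2√(11603); squaring, (γ^2 - 324)^2 = 4·11603, i.e. γ^4 - 648γ^2 + 104976 - 46412 = 0, i.e. γ^4 - 648γ^2 + 58564 = 0. So γ is a root of x^4 - 648x^2 + 58564. This polynomial is irreducible over Q: it has no rational root (each ±√41 ± √283 is irrational), and any factorization into two quadratics over Q would force √(11603) ∈ Q (pairing opposite roots) or √41, √283 ∈ Q (other pairings), all impossible. Hence [Q(γ):Q] = 4 = [Q(√41, √283):Q], so Q(γ) = Q(√41, √283).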